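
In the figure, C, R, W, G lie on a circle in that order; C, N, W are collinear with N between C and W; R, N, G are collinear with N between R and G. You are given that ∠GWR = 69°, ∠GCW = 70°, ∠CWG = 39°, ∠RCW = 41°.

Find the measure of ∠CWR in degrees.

∠CWR = 30°

1. ∠GCR = 111°  [cyclic CRWG, opposite ∠C+∠W]
2. ∠CRG = 39°  [same arc CG]
3. ∠CGR = 30°  [△CRG]
4. ∠CWR = 30°  [same arc CR]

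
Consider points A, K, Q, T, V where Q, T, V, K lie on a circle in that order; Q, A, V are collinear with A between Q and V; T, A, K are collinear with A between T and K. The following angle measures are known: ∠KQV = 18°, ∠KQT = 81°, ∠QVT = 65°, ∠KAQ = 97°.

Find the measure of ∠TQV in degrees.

1. ∠KTV = 18°  [same arc VK]
2. ∠KVT = 99°  [cyclic QTVK, opposite ∠Q+∠V]
3. ∠TKV = 63°  [△TVK]
4. ∠TQV = 63°  [same arc TV]

∠TQV = 63°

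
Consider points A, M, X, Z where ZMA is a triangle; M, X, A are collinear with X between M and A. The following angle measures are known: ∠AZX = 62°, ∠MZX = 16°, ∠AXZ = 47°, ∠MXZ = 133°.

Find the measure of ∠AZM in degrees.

∠AZM = 78°

1. ∠XAZ = 71°  [△ZXA]
2. ∠XMZ = 31°  [△ZMX]
3. ∠MAZ = 71°  [X on ray AM]
4. ∠AMZ = 31°  [X on ray MA]
5. ∠AZM = 78°  [△ZMA]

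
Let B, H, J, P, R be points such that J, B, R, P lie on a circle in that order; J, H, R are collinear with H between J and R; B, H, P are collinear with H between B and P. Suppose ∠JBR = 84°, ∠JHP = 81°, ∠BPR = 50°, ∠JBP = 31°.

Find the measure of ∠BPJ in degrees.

∠BPJ = 46°

1. ∠JPR = 96°  [cyclic JBRP, opposite ∠B+∠P]
2. ∠PHR = 99°  [linear pair at H on JR]
3. ∠JRP = 31°  [△RHP]
4. ∠PJR = 53°  [△JRP]
5. ∠BPJ = 46°  [△JHP]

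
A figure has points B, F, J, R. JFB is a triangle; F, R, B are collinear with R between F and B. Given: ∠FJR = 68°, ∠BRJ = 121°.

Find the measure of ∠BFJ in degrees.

1. ∠FRJ = 59°  [linear pair at R on FB]
2. ∠JFR = 53°  [△JFR]
3. ∠BFJ = 53°  [R on ray FB]

∠BFJ = 53°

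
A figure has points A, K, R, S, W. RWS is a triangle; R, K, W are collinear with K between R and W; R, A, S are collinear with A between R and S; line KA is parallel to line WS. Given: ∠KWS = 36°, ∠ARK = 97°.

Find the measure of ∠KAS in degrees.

∠KAS = 133°

1. ∠RWS = 36°  [K on ray WR]
2. ∠SRW = 97°  [K on RW, A on RS]
3. ∠RSW = 47°  [△RWS]
4. ∠KAR = 47°  [KA∥WS, corresponding at A]
5. ∠KAS = 133°  [linear pair at A on RS]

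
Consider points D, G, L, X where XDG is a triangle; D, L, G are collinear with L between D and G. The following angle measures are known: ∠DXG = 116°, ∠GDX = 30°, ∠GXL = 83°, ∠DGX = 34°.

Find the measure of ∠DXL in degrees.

1. ∠LDX = 30°  [L on ray DG]
2. ∠LGX = 34°  [L on ray GD]
3. ∠GLX = 63°  [△XLG]
4. ∠DLX = 117°  [linear pair at L on DG]
5. ∠DXL = 33°  [△XDL]

∠DXL = 33°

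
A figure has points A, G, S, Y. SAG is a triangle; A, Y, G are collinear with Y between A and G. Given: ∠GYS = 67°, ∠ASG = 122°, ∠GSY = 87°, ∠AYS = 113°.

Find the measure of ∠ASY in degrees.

1. ∠SGY = 26°  [△SYG]
2. ∠AGS = 26°  [Y on ray GA]
3. ∠GAS = 32°  [△SAG]
4. ∠SAY = 32°  [Y on ray AG]
5. ∠ASY = 35°  [△SAY]

∠ASY = 35°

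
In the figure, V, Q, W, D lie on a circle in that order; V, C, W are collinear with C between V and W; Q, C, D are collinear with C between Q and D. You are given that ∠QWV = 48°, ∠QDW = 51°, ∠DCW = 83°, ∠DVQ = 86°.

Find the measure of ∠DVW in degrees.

1. ∠QDV = 48°  [same arc VQ]
2. ∠DCV = 97°  [linear pair at C on VW]
3. ∠DVW = 35°  [△VCD]

∠DVW = 35°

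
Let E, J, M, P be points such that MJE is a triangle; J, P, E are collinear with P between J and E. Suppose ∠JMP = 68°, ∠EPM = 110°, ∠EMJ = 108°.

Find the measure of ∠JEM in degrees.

1. ∠JPM = 70°  [linear pair at P on JE]
2. ∠MJP = 42°  [△MJP]
3. ∠EJM = 42°  [P on ray JE]
4. ∠JEM = 30°  [△MJE]

∠JEM = 30°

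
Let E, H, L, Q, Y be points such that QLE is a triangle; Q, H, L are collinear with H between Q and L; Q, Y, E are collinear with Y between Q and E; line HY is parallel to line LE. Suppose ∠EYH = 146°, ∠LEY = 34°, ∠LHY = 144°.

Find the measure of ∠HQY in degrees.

1. ∠HYQ = 34°  [linear pair at Y on QE]
2. ∠QHY = 36°  [linear pair at H on QL]
3. ∠HQY = 110°  [△QHY]

∠HQY = 110°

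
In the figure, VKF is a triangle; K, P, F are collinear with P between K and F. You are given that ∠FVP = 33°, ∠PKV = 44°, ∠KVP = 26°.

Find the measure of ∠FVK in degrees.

∠FVK = 59°

1. ∠KPV = 110°  [△VKP]
2. ∠FKV = 44°  [P on ray KF]
3. ∠FPV = 70°  [linear pair at P on KF]
4. ∠PFV = 77°  [△VPF]
5. ∠KFV = 77°  [P on ray FK]
6. ∠FVK = 59°  [△VKF]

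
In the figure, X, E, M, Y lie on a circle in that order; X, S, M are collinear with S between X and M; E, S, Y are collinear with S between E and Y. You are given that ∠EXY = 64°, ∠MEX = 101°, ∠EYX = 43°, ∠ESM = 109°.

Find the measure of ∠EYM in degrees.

∠EYM = 36°

1. ∠EMY = 116°  [cyclic XEMY, opposite ∠X+∠M]
2. ∠EMX = 43°  [same arc XE]
3. ∠MEY = 28°  [△ESM]
4. ∠EYM = 36°  [△EMY]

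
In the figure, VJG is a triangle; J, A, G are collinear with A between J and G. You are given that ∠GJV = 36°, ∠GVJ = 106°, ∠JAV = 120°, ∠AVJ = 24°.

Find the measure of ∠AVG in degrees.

1. ∠JGV = 38°  [△VJG]
2. ∠GAV = 60°  [linear pair at A on JG]
3. ∠AGV = 38°  [A on ray GJ]
4. ∠AVG = 82°  [△VAG]

∠AVG = 82°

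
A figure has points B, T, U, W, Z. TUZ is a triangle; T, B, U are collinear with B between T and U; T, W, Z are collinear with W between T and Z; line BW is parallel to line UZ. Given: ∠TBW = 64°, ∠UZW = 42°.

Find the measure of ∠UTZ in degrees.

∠UTZ = 74°

1. ∠TUZ = 64°  [BW∥UZ, corresponding at B]
2. ∠TZU = 42°  [W on ray ZT]
3. ∠UTZ = 74°  [△TUZ]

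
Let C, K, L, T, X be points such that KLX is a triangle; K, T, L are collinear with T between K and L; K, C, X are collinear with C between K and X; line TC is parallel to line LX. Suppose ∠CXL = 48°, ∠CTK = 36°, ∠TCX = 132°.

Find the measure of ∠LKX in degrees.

1. ∠KXL = 48°  [C on ray XK]
2. ∠KLX = 36°  [TC∥LX, corresponding at T]
3. ∠LKX = 96°  [△KLX]

∠LKX = 96°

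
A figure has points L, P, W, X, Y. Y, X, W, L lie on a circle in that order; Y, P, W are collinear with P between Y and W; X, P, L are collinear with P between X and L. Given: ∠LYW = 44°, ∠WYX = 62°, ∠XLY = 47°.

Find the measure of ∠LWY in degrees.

1. ∠LPY = 89°  [△YPL]
2. ∠WLX = 62°  [same arc XW]
3. ∠LPW = 91°  [linear pair at P on YW]
4. ∠LWY = 27°  [△WPL]

∠LWY = 27°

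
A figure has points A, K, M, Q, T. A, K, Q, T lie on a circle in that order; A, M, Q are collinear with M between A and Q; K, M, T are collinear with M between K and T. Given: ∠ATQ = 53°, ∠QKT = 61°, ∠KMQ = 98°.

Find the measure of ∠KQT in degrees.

∠KQT = 87°

1. ∠AKQ = 127°  [cyclic AKQT, opposite ∠K+∠T]
2. ∠AQK = 21°  [△KMQ]
3. ∠KAQ = 32°  [△AKQ]
4. ∠KTQ = 32°  [same arc KQ]
5. ∠KQT = 87°  [△KQT]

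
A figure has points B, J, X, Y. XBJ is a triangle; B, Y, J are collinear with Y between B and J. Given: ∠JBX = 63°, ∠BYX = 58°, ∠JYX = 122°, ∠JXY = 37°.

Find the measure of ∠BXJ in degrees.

1. ∠XJY = 21°  [△XYJ]
2. ∠BJX = 21°  [Y on ray JB]
3. ∠BXJ = 96°  [△XBJ]

∠BXJ = 96°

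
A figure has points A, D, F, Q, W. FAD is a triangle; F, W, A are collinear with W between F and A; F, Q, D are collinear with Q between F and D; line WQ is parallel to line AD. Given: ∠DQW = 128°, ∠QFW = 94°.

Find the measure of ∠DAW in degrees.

∠DAW = 34°

1. ∠FQW = 52°  [linear pair at Q on FD]
2. ∠FWQ = 34°  [△FWQ]
3. ∠AWQ = 146°  [linear pair at W on FA]
4. ∠DAW = 34°  [WQ∥AD, co-interior at A–W]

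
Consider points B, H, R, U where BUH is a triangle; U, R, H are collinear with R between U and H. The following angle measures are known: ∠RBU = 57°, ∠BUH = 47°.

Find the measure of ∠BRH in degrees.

∠BRH = 104°

1. ∠BUR = 47°  [R on ray UH]
2. ∠BRU = 76°  [△BUR]
3. ∠BRH = 104°  [linear pair at R on UH]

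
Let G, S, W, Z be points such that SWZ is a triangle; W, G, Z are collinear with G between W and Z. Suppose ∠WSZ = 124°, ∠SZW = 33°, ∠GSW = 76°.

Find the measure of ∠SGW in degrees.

1. ∠SWZ = 23°  [△SWZ]
2. ∠GWS = 23°  [G on ray WZ]
3. ∠SGW = 81°  [△SWG]

∠SGW = 81°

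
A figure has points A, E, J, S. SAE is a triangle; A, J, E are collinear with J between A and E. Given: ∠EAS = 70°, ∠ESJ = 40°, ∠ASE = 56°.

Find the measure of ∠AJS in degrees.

1. ∠AES = 54°  [△SAE]
2. ∠JES = 54°  [J on ray EA]
3. ∠EJS = 86°  [△SJE]
4. ∠AJS = 94°  [linear pair at J on AE]

∠AJS = 94°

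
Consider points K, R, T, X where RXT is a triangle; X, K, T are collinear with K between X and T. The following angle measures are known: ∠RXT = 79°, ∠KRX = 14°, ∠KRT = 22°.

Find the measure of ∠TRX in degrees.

∠TRX = 36°

1. ∠KXR = 79°  [K on ray XT]
2. ∠RKX = 87°  [△RXK]
3. ∠RKT = 93°  [linear pair at K on XT]
4. ∠KTR = 65°  [△RKT]
5. ∠RTX = 65°  [K on ray TX]
6. ∠TRX = 36°  [△RXT]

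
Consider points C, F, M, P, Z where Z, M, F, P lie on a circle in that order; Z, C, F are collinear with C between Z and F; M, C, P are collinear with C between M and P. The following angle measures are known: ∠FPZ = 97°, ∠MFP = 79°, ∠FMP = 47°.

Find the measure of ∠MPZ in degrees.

1. ∠FMZ = 83°  [cyclic ZMFP, opposite ∠M+∠P]
2. ∠FPM = 54°  [△MFP]
3. ∠FZM = 54°  [same arc MF]
4. ∠MFZ = 43°  [△ZMF]
5. ∠MPZ = 43°  [same arc ZM]

∠MPZ = 43°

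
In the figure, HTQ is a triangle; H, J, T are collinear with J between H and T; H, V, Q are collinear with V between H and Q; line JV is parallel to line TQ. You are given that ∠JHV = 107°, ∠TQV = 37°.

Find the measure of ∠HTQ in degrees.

1. ∠QHT = 107°  [J on HT, V on HQ]
2. ∠HQT = 37°  [V on ray QH]
3. ∠HTQ = 36°  [△HTQ]

∠HTQ = 36°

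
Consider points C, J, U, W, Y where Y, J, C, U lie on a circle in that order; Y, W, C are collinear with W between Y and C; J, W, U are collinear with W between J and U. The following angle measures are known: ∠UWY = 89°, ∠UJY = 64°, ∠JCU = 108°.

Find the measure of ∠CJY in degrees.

1. ∠CWJ = 89°  [vertical angles at W]
2. ∠JYU = 72°  [cyclic YJCU, opposite ∠Y+∠C]
3. ∠JWY = 91°  [linear pair at W on YC]
4. ∠JUY = 44°  [△YJU]
5. ∠CYJ = 25°  [△YWJ]
6. ∠JCY = 44°  [same arc YJ]
7. ∠CJY = 111°  [△YJC]

∠CJY = 111°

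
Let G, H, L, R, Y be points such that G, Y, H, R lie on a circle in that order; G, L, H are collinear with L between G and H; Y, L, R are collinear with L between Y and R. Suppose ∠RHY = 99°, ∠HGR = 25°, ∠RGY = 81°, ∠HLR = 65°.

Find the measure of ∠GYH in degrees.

∠GYH = 84°

1. ∠HYR = 25°  [same arc HR]
2. ∠GLY = 65°  [vertical angles at L]
3. ∠HRY = 56°  [△YHR]
4. ∠HLY = 115°  [linear pair at L on GH]
5. ∠HGY = 56°  [same arc YH]
6. ∠GHY = 40°  [△YLH]
7. ∠GYH = 84°  [△GYH]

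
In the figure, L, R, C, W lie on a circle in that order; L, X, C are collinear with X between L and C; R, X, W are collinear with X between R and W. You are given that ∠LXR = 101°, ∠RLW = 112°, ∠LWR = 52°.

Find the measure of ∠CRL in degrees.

1. ∠LRW = 16°  [△LRW]
2. ∠LCR = 52°  [same arc LR]
3. ∠CLR = 63°  [△LXR]
4. ∠CRL = 65°  [△LRC]

∠CRL = 65°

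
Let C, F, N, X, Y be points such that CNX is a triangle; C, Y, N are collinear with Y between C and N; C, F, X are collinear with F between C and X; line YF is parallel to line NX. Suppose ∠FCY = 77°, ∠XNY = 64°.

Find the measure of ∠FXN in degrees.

∠FXN = 39°

1. ∠NCX = 77°  [Y on CN, F on CX]
2. ∠CNX = 64°  [Y on ray NC]
3. ∠CXN = 39°  [△CNX]
4. ∠FXN = 39°  [F on ray XC]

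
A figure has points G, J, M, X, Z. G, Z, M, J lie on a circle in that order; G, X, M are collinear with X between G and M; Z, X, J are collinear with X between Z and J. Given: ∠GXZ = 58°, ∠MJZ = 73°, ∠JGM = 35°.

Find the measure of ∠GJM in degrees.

∠GJM = 96°

1. ∠JXM = 58°  [vertical angles at X]
2. ∠GMJ = 49°  [△MXJ]
3. ∠GJM = 96°  [△GMJ]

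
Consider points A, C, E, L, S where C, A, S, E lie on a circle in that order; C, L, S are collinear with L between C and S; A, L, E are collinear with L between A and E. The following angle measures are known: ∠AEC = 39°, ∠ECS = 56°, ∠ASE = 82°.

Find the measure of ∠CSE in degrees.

1. ∠CLE = 85°  [△CLE]
2. ∠EAS = 56°  [same arc SE]
3. ∠AES = 42°  [△ASE]
4. ∠ELS = 95°  [linear pair at L on CS]
5. ∠CSE = 43°  [△SLE]

∠CSE = 43°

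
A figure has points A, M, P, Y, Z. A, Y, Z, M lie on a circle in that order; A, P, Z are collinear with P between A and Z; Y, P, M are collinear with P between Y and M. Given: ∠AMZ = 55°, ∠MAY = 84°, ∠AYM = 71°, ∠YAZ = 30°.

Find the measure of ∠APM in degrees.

1. ∠AMY = 25°  [△AYM]
2. ∠AZM = 71°  [same arc AM]
3. ∠MAZ = 54°  [△AZM]
4. ∠APM = 101°  [△APM]

∠APM = 101°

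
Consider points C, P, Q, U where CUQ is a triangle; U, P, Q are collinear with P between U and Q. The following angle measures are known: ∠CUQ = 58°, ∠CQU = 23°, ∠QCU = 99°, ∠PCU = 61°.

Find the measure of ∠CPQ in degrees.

1. ∠CUP = 58°  [P on ray UQ]
2. ∠CPU = 61°  [△CUP]
3. ∠CPQ = 119°  [linear pair at P on UQ]

∠CPQ = 119°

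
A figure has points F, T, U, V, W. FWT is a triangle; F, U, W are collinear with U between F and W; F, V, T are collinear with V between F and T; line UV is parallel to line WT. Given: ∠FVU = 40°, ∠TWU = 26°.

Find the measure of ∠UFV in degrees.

∠UFV = 114°

1. ∠FTW = 40°  [UV∥WT, corresponding at V]
2. ∠FWT = 26°  [U on ray WF]
3. ∠TFW = 114°  [△FWT]
4. ∠UFV = 114°  [U on FW, V on FT]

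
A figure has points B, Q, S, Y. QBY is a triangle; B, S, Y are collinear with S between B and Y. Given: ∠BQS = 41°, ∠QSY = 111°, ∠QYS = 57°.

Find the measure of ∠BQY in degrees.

1. ∠BSQ = 69°  [linear pair at S on BY]
2. ∠BYQ = 57°  [S on ray YB]
3. ∠QBS = 70°  [△QBS]
4. ∠QBY = 70°  [S on ray BY]
5. ∠BQY = 53°  [△QBY]

∠BQY = 53°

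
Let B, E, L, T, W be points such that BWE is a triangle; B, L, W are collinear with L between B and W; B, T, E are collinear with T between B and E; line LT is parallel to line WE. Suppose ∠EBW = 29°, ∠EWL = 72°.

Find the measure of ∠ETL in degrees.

1. ∠BWE = 72°  [L on ray WB]
2. ∠BEW = 79°  [△BWE]
3. ∠BTL = 79°  [LT∥WE, corresponding at T]
4. ∠ETL = 101°  [linear pair at T on BE]

∠ETL = 101°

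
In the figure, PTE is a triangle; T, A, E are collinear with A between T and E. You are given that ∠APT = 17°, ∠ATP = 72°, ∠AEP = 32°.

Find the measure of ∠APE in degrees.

1. ∠PAT = 91°  [△PTA]
2. ∠EAP = 89°  [linear pair at A on TE]
3. ∠APE = 59°  [△PAE]

∠APE = 59°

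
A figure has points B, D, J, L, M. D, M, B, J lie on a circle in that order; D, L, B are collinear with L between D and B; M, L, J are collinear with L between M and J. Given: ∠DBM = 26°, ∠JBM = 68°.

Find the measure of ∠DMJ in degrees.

1. ∠DJM = 26°  [same arc DM]
2. ∠JDM = 112°  [cyclic DMBJ, opposite ∠D+∠B]
3. ∠DMJ = 42°  [△DMJ]

∠DMJ = 42°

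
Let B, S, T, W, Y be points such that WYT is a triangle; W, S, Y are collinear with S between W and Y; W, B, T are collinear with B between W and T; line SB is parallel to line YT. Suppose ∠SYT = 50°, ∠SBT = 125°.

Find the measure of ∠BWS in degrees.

∠BWS = 75°

1. ∠TYW = 50°  [S on ray YW]
2. ∠SBW = 55°  [linear pair at B on WT]
3. ∠BSW = 50°  [SB∥YT, corresponding at S]
4. ∠BWS = 75°  [△WSB]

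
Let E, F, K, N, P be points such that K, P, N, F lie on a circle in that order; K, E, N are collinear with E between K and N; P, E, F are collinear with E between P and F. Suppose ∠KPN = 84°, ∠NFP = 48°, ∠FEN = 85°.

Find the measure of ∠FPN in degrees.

∠FPN = 37°

1. ∠KFN = 96°  [cyclic KPNF, opposite ∠P+∠F]
2. ∠FNK = 47°  [△NEF]
3. ∠FKN = 37°  [△KNF]
4. ∠FPN = 37°  [same arc NF]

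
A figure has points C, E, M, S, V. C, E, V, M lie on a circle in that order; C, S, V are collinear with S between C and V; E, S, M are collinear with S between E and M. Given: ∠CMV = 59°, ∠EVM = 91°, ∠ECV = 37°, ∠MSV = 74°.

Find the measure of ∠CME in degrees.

∠CME = 22°

1. ∠CEV = 121°  [cyclic CEVM, opposite ∠E+∠M]
2. ∠CVE = 22°  [△CEV]
3. ∠CME = 22°  [same arc CE]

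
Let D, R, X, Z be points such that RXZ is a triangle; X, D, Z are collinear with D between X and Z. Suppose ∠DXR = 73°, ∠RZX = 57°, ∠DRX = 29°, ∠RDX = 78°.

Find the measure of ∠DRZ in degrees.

∠DRZ = 21°

1. ∠DZR = 57°  [D on ray ZX]
2. ∠RDZ = 102°  [linear pair at D on XZ]
3. ∠DRZ = 21°  [△RDZ]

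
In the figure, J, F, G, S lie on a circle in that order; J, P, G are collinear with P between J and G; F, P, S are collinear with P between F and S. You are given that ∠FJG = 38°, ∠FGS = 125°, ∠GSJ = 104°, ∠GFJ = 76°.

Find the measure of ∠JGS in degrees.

1. ∠FGJ = 66°  [△JFG]
2. ∠FJS = 55°  [cyclic JFGS, opposite ∠J+∠G]
3. ∠FSJ = 66°  [same arc JF]
4. ∠JFS = 59°  [△JFS]
5. ∠JGS = 59°  [same arc JS]

∠JGS = 59°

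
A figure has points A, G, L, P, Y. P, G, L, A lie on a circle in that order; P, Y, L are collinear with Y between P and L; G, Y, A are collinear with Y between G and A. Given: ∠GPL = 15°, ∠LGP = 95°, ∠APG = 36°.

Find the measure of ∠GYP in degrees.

∠GYP = 91°

1. ∠GAL = 15°  [same arc GL]
2. ∠GLP = 70°  [△PGL]
3. ∠ALG = 144°  [cyclic PGLA, opposite ∠P+∠L]
4. ∠AGL = 21°  [△GLA]
5. ∠GYL = 89°  [△GYL]
6. ∠GYP = 91°  [linear pair at Y on PL]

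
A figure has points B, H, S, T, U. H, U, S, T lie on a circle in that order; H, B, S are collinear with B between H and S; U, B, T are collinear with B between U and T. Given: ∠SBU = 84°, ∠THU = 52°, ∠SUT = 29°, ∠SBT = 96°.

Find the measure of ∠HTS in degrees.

∠HTS = 90°

1. ∠TSU = 128°  [cyclic HUST, opposite ∠H+∠S]
2. ∠SHT = 29°  [same arc ST]
3. ∠STU = 23°  [△UST]
4. ∠HST = 61°  [△SBT]
5. ∠HTS = 90°  [△HST]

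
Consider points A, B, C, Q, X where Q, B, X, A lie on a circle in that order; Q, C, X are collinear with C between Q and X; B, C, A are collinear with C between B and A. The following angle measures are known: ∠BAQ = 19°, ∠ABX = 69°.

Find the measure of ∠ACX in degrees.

1. ∠AQX = 69°  [same arc XA]
2. ∠ACQ = 92°  [△QCA]
3. ∠ACX = 88°  [linear pair at C on QX]

∠ACX = 88°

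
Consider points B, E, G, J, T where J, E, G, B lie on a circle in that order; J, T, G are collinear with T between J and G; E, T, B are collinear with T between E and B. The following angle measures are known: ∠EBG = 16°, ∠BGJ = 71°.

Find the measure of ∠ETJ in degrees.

1. ∠EJG = 16°  [same arc EG]
2. ∠BEJ = 71°  [same arc JB]
3. ∠ETJ = 93°  [△JTE]

∠ETJ = 93°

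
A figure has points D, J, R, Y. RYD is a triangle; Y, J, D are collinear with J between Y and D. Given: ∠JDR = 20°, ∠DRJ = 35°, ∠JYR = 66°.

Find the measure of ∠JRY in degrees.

1. ∠DJR = 125°  [△RJD]
2. ∠RJY = 55°  [linear pair at J on YD]
3. ∠JRY = 59°  [△RYJ]

∠JRY = 59°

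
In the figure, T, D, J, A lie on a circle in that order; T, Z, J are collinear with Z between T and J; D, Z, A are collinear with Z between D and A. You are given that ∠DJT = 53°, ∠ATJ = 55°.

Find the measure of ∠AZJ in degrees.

1. ∠DAT = 53°  [same arc TD]
2. ∠AZT = 72°  [△TZA]
3. ∠AZJ = 108°  [linear pair at Z on TJ]

∠AZJ = 108°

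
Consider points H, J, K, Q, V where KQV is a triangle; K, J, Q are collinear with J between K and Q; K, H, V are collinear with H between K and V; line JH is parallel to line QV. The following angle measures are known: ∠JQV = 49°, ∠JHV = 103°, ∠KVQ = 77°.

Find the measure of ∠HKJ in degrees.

1. ∠KQV = 49°  [J on ray QK]
2. ∠JHK = 77°  [linear pair at H on KV]
3. ∠HJK = 49°  [JH∥QV, corresponding at J]
4. ∠HKJ = 54°  [△KJH]

∠HKJ = 54°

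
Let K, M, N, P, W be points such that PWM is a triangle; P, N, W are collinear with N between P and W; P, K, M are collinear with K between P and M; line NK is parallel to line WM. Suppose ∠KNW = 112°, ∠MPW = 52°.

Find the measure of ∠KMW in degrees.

∠KMW = 60°

1. ∠KNP = 68°  [linear pair at N on PW]
2. ∠KPN = 52°  [N on PW, K on PM]
3. ∠NKP = 60°  [△PNK]
4. ∠MKN = 120°  [linear pair at K on PM]
5. ∠KMW = 60°  [NK∥WM, co-interior at M–K]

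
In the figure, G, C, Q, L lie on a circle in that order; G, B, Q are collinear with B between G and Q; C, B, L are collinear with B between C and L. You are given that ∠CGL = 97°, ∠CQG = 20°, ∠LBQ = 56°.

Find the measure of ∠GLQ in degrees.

1. ∠CLG = 20°  [same arc GC]
2. ∠GBL = 124°  [linear pair at B on GQ]
3. ∠GCL = 63°  [△GCL]
4. ∠LGQ = 36°  [△GBL]
5. ∠GQL = 63°  [same arc GL]
6. ∠GLQ = 81°  [△GQL]

∠GLQ = 81°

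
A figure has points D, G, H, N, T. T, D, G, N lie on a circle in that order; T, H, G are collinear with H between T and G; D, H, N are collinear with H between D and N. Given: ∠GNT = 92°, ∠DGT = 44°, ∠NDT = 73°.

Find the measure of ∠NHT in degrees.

∠NHT = 121°

1. ∠DNT = 44°  [same arc TD]
2. ∠NGT = 73°  [same arc TN]
3. ∠GTN = 15°  [△TGN]
4. ∠NHT = 121°  [△THN]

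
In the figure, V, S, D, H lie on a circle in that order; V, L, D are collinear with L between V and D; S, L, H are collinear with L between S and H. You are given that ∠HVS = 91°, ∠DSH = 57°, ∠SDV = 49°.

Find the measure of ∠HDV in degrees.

1. ∠SHV = 49°  [same arc VS]
2. ∠HSV = 40°  [△VSH]
3. ∠HDV = 40°  [same arc VH]

∠HDV = 40°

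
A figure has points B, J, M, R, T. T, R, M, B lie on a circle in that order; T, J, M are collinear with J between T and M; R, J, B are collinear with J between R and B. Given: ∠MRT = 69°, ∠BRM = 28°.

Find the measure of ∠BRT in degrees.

1. ∠MBT = 111°  [cyclic TRMB, opposite ∠R+∠B]
2. ∠BTM = 28°  [same arc MB]
3. ∠BMT = 41°  [△TMB]
4. ∠BRT = 41°  [same arc TB]

∠BRT = 41°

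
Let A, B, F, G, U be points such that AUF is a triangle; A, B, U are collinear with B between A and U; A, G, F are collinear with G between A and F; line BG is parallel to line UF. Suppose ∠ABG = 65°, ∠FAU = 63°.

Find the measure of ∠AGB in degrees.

1. ∠AUF = 65°  [BG∥UF, corresponding at B]
2. ∠AFU = 52°  [△AUF]
3. ∠AGB = 52°  [BG∥UF, corresponding at G]

∠AGB = 52°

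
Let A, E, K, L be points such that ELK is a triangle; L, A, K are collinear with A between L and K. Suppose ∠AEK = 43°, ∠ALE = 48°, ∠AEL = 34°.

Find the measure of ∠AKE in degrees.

∠AKE = 55°

1. ∠EAL = 98°  [△ELA]
2. ∠EAK = 82°  [linear pair at A on LK]
3. ∠AKE = 55°  [△EAK]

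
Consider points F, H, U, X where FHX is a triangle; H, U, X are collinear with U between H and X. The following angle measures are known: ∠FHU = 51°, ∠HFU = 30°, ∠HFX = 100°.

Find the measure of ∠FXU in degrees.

∠FXU = 29°

1. ∠FHX = 51°  [U on ray HX]
2. ∠FXH = 29°  [△FHX]
3. ∠FXU = 29°  [U on ray XH]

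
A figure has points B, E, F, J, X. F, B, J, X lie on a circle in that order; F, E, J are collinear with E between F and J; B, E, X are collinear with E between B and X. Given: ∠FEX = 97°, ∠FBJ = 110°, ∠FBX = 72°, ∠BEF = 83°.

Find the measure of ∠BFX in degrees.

1. ∠FXJ = 70°  [cyclic FBJX, opposite ∠B+∠X]
2. ∠FJX = 72°  [same arc FX]
3. ∠JFX = 38°  [△FJX]
4. ∠BXF = 45°  [△FEX]
5. ∠BFX = 63°  [△FBX]

∠BFX = 63°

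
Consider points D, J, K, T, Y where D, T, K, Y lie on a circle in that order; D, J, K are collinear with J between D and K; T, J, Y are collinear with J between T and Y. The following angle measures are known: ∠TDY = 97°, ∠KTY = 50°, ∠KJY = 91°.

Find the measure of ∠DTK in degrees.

1. ∠TKY = 83°  [cyclic DTKY, opposite ∠D+∠K]
2. ∠KDY = 50°  [same arc KY]
3. ∠KYT = 47°  [△TKY]
4. ∠DKY = 42°  [△KJY]
5. ∠DYK = 88°  [△DKY]
6. ∠DTK = 92°  [cyclic DTKY, opposite ∠T+∠Y]

∠DTK = 92°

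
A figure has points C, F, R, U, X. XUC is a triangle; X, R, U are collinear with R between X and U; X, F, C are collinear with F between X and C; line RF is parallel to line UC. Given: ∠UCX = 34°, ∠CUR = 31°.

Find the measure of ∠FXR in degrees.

∠FXR = 115°

1. ∠CUX = 31°  [R on ray UX]
2. ∠CXU = 115°  [△XUC]
3. ∠FXR = 115°  [R on XU, F on XC]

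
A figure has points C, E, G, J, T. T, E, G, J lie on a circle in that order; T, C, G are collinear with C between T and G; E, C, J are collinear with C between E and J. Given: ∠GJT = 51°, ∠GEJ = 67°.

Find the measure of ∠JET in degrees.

1. ∠GTJ = 67°  [same arc GJ]
2. ∠JGT = 62°  [△TGJ]
3. ∠JET = 62°  [same arc TJ]

∠JET = 62°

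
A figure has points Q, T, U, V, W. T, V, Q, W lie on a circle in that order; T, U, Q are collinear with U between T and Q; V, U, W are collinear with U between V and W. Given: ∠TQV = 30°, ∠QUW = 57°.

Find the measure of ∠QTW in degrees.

∠QTW = 27°

1. ∠TWV = 30°  [same arc TV]
2. ∠TUW = 123°  [linear pair at U on TQ]
3. ∠QTW = 27°  [△TUW]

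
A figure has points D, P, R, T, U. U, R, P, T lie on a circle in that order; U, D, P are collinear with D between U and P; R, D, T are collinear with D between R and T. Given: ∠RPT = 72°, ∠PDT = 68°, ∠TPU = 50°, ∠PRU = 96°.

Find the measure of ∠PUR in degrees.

∠PUR = 62°

1. ∠RDU = 68°  [vertical angles at D]
2. ∠TRU = 50°  [same arc UT]
3. ∠PUR = 62°  [△UDR]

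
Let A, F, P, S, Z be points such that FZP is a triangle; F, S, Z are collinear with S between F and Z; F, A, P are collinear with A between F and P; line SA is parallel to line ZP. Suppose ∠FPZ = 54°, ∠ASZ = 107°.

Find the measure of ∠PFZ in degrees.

∠PFZ = 53°

1. ∠FAS = 54°  [SA∥ZP, corresponding at A]
2. ∠ASF = 73°  [linear pair at S on FZ]
3. ∠AFS = 53°  [△FSA]
4. ∠PFZ = 53°  [S on FZ, A on FP]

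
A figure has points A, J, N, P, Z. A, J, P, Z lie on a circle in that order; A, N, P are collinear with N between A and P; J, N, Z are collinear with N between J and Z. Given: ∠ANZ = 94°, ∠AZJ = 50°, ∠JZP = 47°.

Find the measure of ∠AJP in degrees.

1. ∠APJ = 50°  [same arc AJ]
2. ∠JAP = 47°  [same arc JP]
3. ∠AJP = 83°  [△AJP]

∠AJP = 83°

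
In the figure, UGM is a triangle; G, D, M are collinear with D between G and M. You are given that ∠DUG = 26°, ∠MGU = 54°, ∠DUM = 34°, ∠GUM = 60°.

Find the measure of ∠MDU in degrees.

∠MDU = 80°

1. ∠GMU = 66°  [△UGM]
2. ∠DMU = 66°  [D on ray MG]
3. ∠MDU = 80°  [△UDM]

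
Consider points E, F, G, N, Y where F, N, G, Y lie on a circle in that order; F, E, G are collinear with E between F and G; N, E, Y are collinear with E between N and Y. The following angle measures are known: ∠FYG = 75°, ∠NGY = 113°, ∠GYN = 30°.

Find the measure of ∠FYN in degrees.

1. ∠FNG = 105°  [cyclic FNGY, opposite ∠N+∠Y]
2. ∠GFN = 30°  [same arc NG]
3. ∠FGN = 45°  [△FNG]
4. ∠FYN = 45°  [same arc FN]

∠FYN = 45°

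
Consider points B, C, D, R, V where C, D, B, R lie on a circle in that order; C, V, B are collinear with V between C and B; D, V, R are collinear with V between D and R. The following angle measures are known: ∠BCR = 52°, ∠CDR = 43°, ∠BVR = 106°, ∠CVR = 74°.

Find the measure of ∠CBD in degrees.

1. ∠BDR = 52°  [same arc BR]
2. ∠BVD = 74°  [vertical angles at V]
3. ∠CBD = 54°  [△DVB]

∠CBD = 54°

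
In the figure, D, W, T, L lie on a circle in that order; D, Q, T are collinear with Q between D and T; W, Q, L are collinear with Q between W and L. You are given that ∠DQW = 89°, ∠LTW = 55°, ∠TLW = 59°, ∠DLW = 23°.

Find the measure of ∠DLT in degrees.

1. ∠LQT = 89°  [vertical angles at Q]
2. ∠LWT = 66°  [△WTL]
3. ∠DTL = 32°  [△TQL]
4. ∠LDT = 66°  [same arc TL]
5. ∠DLT = 82°  [△DTL]

∠DLT = 82°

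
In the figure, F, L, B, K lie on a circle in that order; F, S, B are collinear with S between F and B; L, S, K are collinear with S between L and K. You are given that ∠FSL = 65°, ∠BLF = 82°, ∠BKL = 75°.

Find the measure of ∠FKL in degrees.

1. ∠BSK = 65°  [vertical angles at S]
2. ∠BKF = 98°  [cyclic FLBK, opposite ∠L+∠K]
3. ∠FBK = 40°  [△BSK]
4. ∠FSK = 115°  [linear pair at S on FB]
5. ∠BFK = 42°  [△FBK]
6. ∠FKL = 23°  [△FSK]

∠FKL = 23°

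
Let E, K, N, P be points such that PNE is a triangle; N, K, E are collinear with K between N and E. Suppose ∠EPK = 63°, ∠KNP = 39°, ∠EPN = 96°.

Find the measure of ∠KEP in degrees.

1. ∠ENP = 39°  [K on ray NE]
2. ∠NEP = 45°  [△PNE]
3. ∠KEP = 45°  [K on ray EN]

∠KEP = 45°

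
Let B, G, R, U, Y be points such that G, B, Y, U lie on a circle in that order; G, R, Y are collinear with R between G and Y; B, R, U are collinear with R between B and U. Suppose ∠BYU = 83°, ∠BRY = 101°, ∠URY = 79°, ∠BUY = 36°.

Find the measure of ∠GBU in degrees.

1. ∠BRG = 79°  [linear pair at R on GY]
2. ∠BGY = 36°  [same arc BY]
3. ∠GBU = 65°  [△GRB]

∠GBU = 65°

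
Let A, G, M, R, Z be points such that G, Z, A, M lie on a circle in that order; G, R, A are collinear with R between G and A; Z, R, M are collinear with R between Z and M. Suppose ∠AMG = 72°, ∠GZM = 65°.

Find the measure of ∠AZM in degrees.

∠AZM = 43°

1. ∠GAM = 65°  [same arc GM]
2. ∠AGM = 43°  [△GAM]
3. ∠AZM = 43°  [same arc AM]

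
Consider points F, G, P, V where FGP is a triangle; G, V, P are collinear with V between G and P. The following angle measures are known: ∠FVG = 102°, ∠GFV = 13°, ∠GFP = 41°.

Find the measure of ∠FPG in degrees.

∠FPG = 74°

1. ∠FGV = 65°  [△FGV]
2. ∠FGP = 65°  [V on ray GP]
3. ∠FPG = 74°  [△FGP]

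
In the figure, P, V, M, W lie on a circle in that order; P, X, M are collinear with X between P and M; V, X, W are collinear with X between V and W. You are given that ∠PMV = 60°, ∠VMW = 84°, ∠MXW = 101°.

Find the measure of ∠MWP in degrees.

1. ∠PWV = 60°  [same arc PV]
2. ∠VPW = 96°  [cyclic PVMW, opposite ∠P+∠M]
3. ∠PXW = 79°  [linear pair at X on PM]
4. ∠PVW = 24°  [△PVW]
5. ∠MPW = 41°  [△PXW]
6. ∠PMW = 24°  [same arc PW]
7. ∠MWP = 115°  [△PMW]

∠MWP = 115°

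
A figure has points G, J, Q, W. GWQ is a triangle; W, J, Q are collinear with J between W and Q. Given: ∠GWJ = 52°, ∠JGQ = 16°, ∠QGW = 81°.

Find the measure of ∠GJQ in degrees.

∠GJQ = 117°

1. ∠GWQ = 52°  [J on ray WQ]
2. ∠GQW = 47°  [△GWQ]
3. ∠GQJ = 47°  [J on ray QW]
4. ∠GJQ = 117°  [△GJQ]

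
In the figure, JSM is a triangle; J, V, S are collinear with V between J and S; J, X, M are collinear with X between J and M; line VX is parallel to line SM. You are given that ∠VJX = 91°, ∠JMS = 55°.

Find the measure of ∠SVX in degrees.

1. ∠MJS = 91°  [V on JS, X on JM]
2. ∠JSM = 34°  [△JSM]
3. ∠JVX = 34°  [VX∥SM, corresponding at V]
4. ∠SVX = 146°  [linear pair at V on JS]

∠SVX = 146°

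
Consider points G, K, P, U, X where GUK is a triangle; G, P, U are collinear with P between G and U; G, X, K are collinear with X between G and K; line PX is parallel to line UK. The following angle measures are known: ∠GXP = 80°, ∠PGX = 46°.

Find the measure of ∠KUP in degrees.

∠KUP = 54°

1. ∠GPX = 54°  [△GPX]
2. ∠UPX = 126°  [linear pair at P on GU]
3. ∠KUP = 54°  [PX∥UK, co-interior at U–P]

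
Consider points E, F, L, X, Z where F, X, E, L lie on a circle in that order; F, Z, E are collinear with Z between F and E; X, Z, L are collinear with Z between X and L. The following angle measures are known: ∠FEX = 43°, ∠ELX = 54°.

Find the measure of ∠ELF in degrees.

1. ∠EFX = 54°  [same arc XE]
2. ∠EXF = 83°  [△FXE]
3. ∠ELF = 97°  [cyclic FXEL, opposite ∠X+∠L]

∠ELF = 97°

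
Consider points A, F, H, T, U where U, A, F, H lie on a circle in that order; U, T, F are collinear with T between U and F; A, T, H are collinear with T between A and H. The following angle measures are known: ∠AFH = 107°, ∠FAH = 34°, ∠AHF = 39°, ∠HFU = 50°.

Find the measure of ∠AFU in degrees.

∠AFU = 57°

1. ∠AUH = 73°  [cyclic UAFH, opposite ∠U+∠F]
2. ∠HAU = 50°  [same arc UH]
3. ∠AHU = 57°  [△UAH]
4. ∠AFU = 57°  [same arc UA]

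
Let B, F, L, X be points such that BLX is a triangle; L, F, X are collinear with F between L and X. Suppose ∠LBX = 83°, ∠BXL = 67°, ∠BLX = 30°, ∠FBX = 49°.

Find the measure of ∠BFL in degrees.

∠BFL = 116°

1. ∠BXF = 67°  [F on ray XL]
2. ∠BFX = 64°  [△BFX]
3. ∠BFL = 116°  [linear pair at F on LX]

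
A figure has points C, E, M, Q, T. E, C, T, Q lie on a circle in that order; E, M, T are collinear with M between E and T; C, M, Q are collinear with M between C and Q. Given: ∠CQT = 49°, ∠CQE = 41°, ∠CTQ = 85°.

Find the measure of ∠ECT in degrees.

1. ∠CET = 49°  [same arc CT]
2. ∠CTE = 41°  [same arc EC]
3. ∠ECT = 90°  [△ECT]

∠ECT = 90°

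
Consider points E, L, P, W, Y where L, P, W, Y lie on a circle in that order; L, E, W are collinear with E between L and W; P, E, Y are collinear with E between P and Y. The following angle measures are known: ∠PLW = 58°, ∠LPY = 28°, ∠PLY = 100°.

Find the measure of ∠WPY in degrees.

1. ∠PYW = 58°  [same arc PW]
2. ∠PWY = 80°  [cyclic LPWY, opposite ∠L+∠W]
3. ∠WPY = 42°  [△PWY]

∠WPY = 42°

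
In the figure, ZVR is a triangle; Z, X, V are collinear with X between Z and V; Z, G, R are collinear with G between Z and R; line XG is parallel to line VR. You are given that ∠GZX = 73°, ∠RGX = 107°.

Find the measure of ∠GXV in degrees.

∠GXV = 146°

1. ∠XGZ = 73°  [linear pair at G on ZR]
2. ∠GXZ = 34°  [△ZXG]
3. ∠GXV = 146°  [linear pair at X on ZV]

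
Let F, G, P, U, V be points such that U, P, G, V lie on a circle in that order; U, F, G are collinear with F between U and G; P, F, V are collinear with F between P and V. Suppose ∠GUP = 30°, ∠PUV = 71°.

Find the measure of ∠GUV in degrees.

1. ∠GVP = 30°  [same arc PG]
2. ∠PGV = 109°  [cyclic UPGV, opposite ∠U+∠G]
3. ∠GPV = 41°  [△PGV]
4. ∠GUV = 41°  [same arc GV]

∠GUV = 41°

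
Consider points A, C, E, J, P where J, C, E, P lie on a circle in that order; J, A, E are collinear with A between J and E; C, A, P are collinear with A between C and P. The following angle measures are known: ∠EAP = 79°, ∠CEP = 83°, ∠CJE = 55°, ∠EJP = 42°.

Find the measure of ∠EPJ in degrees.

∠EPJ = 92°

1. ∠CPE = 55°  [same arc CE]
2. ∠JEP = 46°  [△EAP]
3. ∠EPJ = 92°  [△JEP]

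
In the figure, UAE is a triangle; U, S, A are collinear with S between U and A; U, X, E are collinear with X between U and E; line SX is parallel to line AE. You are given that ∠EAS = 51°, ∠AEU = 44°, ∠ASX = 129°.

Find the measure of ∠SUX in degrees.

1. ∠EAU = 51°  [S on ray AU]
2. ∠AUE = 85°  [△UAE]
3. ∠SUX = 85°  [S on UA, X on UE]

∠SUX = 85°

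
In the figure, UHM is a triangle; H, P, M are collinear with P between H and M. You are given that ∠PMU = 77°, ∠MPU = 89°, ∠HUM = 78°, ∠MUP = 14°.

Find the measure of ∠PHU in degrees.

1. ∠HMU = 77°  [P on ray MH]
2. ∠MHU = 25°  [△UHM]
3. ∠PHU = 25°  [P on ray HM]

∠PHU = 25°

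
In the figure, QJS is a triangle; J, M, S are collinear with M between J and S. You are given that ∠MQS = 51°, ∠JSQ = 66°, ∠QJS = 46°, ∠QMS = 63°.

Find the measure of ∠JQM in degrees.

1. ∠MJQ = 46°  [M on ray JS]
2. ∠JMQ = 117°  [linear pair at M on JS]
3. ∠JQM = 17°  [△QJM]

∠JQM = 17°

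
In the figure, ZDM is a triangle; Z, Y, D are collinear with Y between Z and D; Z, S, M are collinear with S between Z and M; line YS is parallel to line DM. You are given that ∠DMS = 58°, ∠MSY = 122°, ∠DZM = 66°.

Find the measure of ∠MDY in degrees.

1. ∠DMZ = 58°  [S on ray MZ]
2. ∠MDZ = 56°  [△ZDM]
3. ∠MDY = 56°  [Y on ray DZ]

∠MDY = 56°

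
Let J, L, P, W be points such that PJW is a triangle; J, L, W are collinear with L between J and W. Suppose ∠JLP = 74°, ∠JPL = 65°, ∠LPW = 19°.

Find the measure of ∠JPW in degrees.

∠JPW = 84°

1. ∠LJP = 41°  [△PJL]
2. ∠PLW = 106°  [linear pair at L on JW]
3. ∠LWP = 55°  [△PLW]
4. ∠PJW = 41°  [L on ray JW]
5. ∠JWP = 55°  [L on ray WJ]
6. ∠JPW = 84°  [△PJW]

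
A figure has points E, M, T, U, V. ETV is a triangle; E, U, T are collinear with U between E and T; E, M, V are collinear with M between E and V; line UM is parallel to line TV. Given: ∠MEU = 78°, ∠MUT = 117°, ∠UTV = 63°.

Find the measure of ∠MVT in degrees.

1. ∠TEV = 78°  [U on ET, M on EV]
2. ∠ETV = 63°  [U on ray TE]
3. ∠EVT = 39°  [△ETV]
4. ∠MVT = 39°  [M on ray VE]

∠MVT = 39°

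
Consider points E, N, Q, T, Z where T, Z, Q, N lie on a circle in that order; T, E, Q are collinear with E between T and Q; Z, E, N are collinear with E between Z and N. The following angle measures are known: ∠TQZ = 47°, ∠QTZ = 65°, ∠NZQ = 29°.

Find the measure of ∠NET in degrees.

1. ∠TNZ = 47°  [same arc TZ]
2. ∠NTQ = 29°  [same arc QN]
3. ∠NET = 104°  [△TEN]

∠NET = 104°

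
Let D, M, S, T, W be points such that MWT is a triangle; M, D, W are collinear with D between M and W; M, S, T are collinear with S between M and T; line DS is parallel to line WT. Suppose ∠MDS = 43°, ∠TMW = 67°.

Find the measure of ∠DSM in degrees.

1. ∠MWT = 43°  [DS∥WT, corresponding at D]
2. ∠MTW = 70°  [△MWT]
3. ∠DSM = 70°  [DS∥WT, corresponding at S]

∠DSM = 70°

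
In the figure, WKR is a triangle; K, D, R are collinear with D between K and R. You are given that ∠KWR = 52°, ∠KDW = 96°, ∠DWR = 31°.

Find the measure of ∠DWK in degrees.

∠DWK = 21°

1. ∠RDW = 84°  [linear pair at D on KR]
2. ∠DRW = 65°  [△WDR]
3. ∠KRW = 65°  [D on ray RK]
4. ∠RKW = 63°  [△WKR]
5. ∠DKW = 63°  [D on ray KR]
6. ∠DWK = 21°  [△WKD]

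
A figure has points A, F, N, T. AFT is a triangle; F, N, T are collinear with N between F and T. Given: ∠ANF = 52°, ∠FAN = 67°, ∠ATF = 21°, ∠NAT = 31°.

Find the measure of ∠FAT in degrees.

1. ∠AFN = 61°  [△AFN]
2. ∠AFT = 61°  [N on ray FT]
3. ∠FAT = 98°  [△AFT]

∠FAT = 98°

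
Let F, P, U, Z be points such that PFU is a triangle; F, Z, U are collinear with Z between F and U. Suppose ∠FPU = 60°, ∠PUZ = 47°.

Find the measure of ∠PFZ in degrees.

∠PFZ = 73°

1. ∠FUP = 47°  [Z on ray UF]
2. ∠PFU = 73°  [△PFU]
3. ∠PFZ = 73°  [Z on ray FU]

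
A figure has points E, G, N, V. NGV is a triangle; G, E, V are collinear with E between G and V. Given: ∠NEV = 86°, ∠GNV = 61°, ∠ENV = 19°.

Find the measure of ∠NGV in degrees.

1. ∠EVN = 75°  [△NEV]
2. ∠GVN = 75°  [E on ray VG]
3. ∠NGV = 44°  [△NGV]

∠NGV = 44°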